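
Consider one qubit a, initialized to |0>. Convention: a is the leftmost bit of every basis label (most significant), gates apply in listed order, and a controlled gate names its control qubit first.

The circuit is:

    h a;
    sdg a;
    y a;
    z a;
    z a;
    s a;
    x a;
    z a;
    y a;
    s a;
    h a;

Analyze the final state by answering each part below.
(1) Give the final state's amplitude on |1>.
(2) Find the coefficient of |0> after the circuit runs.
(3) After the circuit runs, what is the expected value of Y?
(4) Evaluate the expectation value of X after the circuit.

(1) The amplitude on |1> is -1/2 - I/2.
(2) The amplitude on |0> is 1/2 - I/2.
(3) The expectation value of Y is -1.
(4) The expectation value of X is 0.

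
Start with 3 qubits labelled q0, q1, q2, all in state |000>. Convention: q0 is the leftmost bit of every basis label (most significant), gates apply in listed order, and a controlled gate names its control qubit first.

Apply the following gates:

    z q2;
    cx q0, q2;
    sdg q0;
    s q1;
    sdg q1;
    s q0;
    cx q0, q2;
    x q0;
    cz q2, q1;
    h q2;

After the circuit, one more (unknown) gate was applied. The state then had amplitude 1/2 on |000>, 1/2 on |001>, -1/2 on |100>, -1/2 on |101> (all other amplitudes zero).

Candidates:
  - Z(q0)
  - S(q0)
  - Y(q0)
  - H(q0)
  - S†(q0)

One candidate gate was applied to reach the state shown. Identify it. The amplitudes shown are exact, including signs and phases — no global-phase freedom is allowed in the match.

It was H(q0) that produced the state shown. Key observation: gates 2-7 undo each other exactly, leaving only the rest of the circuit to track.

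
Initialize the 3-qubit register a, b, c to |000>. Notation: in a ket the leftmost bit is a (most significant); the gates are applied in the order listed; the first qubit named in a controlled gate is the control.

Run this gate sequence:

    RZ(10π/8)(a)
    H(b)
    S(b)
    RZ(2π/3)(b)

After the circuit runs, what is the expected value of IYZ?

In the final state, IYZ has expectation -1/2.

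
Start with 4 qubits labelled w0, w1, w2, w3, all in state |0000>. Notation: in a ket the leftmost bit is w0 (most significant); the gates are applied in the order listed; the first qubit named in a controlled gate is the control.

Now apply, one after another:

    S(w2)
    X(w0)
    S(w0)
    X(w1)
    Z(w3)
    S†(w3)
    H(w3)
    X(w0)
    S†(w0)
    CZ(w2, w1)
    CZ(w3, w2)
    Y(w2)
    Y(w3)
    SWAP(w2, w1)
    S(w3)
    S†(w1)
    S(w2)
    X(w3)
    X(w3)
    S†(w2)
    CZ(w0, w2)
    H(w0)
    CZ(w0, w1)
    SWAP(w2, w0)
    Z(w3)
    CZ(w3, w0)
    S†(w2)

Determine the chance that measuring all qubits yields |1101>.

The probability of measuring |1101> is 1/4. Key observation: the block from step 17 through step 20 cancels to the identity and can be dropped.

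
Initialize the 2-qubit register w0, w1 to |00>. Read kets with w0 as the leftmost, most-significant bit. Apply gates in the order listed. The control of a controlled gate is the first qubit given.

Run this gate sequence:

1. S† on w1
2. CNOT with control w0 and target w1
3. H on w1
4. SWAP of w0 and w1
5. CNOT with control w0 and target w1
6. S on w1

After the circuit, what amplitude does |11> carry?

The final state's coefficient on |11> equals sqrt(2)*I/2.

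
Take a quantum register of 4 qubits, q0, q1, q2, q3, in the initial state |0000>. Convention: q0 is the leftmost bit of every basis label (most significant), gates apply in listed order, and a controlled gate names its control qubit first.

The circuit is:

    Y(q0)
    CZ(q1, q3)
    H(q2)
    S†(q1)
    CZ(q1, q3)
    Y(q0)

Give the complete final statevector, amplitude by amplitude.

The resulting statevector has amplitude sqrt(2)/2 on |0000>, sqrt(2)/2 on |0010>, and 0 on every other basis state.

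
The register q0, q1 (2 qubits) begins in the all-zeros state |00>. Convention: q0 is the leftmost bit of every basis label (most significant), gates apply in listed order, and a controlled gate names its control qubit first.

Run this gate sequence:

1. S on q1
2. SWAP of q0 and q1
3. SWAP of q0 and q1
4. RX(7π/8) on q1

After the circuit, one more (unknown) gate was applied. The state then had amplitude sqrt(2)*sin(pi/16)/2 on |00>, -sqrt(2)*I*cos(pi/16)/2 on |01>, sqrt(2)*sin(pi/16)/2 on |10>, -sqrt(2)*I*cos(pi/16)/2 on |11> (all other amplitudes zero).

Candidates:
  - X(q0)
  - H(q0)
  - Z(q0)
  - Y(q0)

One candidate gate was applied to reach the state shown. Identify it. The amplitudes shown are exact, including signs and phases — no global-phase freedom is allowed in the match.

The unique candidate consistent with the amplitudes is H(q0). Key observation: the block from step 2 through step 3 cancels to the identity and can be dropped.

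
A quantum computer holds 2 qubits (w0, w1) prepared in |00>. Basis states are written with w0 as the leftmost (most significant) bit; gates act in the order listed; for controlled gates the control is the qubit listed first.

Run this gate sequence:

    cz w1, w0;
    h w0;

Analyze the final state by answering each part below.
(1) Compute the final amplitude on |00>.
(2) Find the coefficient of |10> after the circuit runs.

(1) The amplitude on |00> is sqrt(2)/2.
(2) |10> carries amplitude sqrt(2)/2 in the final state.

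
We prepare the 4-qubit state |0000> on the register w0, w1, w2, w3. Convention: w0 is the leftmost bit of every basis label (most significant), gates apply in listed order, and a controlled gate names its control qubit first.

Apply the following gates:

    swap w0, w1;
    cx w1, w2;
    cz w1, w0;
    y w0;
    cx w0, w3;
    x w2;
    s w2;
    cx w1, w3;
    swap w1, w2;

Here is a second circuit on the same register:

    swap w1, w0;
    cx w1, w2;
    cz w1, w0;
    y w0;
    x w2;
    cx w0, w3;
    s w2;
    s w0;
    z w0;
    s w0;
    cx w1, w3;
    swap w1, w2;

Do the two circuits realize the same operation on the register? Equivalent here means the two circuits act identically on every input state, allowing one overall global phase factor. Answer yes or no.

Yes: on every input state the two circuits agree up to one overall phase factor.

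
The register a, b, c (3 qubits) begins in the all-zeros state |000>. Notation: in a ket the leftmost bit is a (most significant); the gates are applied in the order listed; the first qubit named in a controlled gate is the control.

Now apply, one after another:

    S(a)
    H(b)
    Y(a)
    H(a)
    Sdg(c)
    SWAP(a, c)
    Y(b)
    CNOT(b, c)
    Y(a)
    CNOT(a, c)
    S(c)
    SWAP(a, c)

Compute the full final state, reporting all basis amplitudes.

The resulting statevector has amplitude 0 on |000>, -I/2 on |001>, 0 on |010>, -I/2 on |011>, 0 on |100>, -1/2 on |101>, 0 on |110>, -1/2 on |111>.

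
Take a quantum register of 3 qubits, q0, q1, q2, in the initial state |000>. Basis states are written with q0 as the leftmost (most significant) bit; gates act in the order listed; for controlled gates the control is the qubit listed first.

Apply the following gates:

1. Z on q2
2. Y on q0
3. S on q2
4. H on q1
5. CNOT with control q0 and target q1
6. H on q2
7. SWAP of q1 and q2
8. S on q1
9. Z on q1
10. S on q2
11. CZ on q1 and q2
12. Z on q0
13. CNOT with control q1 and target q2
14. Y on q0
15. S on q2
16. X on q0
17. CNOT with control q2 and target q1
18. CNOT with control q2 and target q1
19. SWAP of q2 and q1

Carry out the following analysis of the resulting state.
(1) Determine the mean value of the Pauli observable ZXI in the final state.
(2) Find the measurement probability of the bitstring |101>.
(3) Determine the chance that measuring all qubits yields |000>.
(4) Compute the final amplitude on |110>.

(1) The expectation value of ZXI is 1.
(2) Outcome |101> occurs with probability 1/4.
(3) The probability of measuring |000> is 0.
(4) |110> carries amplitude 1/2 in the final state.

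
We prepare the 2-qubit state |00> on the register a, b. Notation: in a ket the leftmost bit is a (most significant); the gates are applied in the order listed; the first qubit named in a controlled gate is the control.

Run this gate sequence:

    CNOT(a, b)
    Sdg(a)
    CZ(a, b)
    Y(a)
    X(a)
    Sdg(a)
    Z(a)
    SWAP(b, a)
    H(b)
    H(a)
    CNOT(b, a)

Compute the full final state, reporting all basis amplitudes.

The resulting statevector has amplitude I/2 on |00>, I/2 on |01>, I/2 on |10>, I/2 on |11>.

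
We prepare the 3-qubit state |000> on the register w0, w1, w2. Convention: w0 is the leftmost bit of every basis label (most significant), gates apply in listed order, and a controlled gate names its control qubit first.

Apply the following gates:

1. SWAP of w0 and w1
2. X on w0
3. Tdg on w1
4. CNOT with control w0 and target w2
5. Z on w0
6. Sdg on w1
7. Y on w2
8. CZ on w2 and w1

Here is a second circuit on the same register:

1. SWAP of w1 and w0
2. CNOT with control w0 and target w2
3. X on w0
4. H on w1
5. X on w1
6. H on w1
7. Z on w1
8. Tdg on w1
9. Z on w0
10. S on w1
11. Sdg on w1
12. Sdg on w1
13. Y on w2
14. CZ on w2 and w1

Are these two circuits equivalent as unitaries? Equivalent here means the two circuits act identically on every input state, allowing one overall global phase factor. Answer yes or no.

No — the two circuits implement different unitaries, even allowing a global phase.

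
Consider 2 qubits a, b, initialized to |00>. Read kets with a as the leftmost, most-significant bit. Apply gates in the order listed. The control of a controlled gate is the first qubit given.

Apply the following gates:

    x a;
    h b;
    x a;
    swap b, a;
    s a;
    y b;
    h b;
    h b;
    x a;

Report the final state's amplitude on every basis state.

After the circuit, the state carries amplitude 0 on |00>, -sqrt(2)/2 on |01>, 0 on |10>, sqrt(2)*I/2 on |11>.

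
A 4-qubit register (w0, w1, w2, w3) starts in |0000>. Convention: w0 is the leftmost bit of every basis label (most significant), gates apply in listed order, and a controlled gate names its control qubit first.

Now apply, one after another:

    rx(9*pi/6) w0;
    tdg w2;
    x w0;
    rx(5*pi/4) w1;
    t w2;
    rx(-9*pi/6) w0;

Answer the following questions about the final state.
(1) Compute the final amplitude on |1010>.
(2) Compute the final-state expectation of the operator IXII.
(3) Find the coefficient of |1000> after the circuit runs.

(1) The amplitude on |1010> is 0.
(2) The expectation value of IXII is 0.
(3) The final state's coefficient on |1000> equals -sqrt(2 - sqrt(2))/2.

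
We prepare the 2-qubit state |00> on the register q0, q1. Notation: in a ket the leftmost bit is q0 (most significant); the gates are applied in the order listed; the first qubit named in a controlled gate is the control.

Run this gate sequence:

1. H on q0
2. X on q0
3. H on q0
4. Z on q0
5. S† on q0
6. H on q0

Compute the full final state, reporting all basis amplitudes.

The final amplitudes are sqrt(2)/2 on |00>, 0 on |01>, sqrt(2)/2 on |10>, 0 on |11>. Key observation: gates 1-4 undo each other exactly, leaving only the rest of the circuit to track.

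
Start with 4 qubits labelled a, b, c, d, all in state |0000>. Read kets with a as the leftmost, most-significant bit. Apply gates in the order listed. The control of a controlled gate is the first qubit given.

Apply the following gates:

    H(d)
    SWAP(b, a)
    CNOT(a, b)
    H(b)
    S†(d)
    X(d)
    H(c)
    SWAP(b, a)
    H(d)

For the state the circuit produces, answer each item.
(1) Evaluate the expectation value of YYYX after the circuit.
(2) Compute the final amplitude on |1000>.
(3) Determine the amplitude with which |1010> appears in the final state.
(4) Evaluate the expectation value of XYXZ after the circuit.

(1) The observable YYYX averages to 0.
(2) |1000> carries amplitude 1/4 - I/4 in the final state.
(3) The amplitude on |1010> is 1/4 - I/4.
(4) The expectation value of XYXZ is 0.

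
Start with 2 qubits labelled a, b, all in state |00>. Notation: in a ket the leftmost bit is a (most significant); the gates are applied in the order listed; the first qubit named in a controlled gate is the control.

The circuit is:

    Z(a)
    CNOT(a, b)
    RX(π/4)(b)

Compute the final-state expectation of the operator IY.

The observable IY averages to -sqrt(2)/2.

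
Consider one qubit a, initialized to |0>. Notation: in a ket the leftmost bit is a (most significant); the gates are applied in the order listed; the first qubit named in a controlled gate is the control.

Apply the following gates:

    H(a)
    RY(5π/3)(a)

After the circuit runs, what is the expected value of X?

The expectation value of X is 1/2.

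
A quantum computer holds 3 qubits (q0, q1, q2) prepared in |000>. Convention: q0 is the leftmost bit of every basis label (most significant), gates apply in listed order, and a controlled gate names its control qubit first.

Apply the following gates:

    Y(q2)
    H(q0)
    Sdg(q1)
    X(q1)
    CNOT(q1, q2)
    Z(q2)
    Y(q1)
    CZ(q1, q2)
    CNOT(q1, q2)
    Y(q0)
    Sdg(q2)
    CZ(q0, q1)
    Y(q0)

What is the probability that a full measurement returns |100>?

Outcome |100> occurs with probability 1/2.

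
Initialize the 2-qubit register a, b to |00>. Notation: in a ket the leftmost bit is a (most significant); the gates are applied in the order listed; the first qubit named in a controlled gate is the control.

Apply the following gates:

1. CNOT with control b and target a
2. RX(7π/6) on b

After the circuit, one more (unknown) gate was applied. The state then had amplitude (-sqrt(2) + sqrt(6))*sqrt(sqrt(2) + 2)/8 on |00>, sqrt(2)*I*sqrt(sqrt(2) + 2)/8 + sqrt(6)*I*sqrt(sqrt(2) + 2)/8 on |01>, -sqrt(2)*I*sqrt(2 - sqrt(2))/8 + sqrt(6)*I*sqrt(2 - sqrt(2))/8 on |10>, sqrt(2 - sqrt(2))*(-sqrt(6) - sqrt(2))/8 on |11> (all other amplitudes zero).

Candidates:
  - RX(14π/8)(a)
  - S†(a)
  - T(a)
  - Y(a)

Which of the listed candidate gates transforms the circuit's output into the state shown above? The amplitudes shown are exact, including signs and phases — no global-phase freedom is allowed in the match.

It was RX(14π/8)(a) that produced the state shown.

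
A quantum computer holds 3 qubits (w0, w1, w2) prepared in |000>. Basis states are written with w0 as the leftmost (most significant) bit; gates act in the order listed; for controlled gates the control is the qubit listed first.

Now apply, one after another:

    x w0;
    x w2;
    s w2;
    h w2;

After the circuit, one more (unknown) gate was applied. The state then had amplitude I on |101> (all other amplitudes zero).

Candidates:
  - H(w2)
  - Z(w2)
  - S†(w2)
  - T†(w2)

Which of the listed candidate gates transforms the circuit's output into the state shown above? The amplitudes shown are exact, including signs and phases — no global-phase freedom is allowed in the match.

The unique candidate consistent with the amplitudes is H(w2).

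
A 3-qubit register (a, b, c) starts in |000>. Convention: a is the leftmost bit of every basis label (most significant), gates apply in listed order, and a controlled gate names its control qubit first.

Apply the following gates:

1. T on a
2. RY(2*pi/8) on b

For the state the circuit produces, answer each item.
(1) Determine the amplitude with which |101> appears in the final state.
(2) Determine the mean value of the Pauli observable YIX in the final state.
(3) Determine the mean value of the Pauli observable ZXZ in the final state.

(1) The amplitude on |101> is 0.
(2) The observable YIX averages to 0.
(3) The observable ZXZ averages to sqrt(2)/2.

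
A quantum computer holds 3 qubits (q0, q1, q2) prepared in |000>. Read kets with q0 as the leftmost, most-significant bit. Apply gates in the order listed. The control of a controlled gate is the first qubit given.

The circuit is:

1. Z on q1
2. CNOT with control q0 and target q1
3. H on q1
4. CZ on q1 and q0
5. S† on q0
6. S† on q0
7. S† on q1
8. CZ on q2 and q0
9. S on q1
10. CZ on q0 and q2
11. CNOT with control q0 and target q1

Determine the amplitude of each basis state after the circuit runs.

The final amplitudes are sqrt(2)/2 on |000>, sqrt(2)/2 on |010>, and 0 on every other basis state.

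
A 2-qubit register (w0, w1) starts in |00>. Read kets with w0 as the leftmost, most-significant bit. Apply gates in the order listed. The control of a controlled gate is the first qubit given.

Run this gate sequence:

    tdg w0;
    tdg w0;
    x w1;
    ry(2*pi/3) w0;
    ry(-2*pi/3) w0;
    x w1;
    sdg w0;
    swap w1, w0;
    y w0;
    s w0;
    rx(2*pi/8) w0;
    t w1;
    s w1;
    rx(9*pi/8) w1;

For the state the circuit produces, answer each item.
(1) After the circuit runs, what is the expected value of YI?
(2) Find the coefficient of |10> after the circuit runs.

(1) In the final state, YI has expectation 2*sqrt(1/2 - sqrt(2)/4)*sqrt(sqrt(2)/4 + 1/2)*cos(7*pi/16)**2 + 2*sqrt(1/2 - sqrt(2)/4)*sqrt(sqrt(2)/4 + 1/2)*sin(7*pi/16)**2. Key observation: the block from step 3 through step 6 cancels to the identity and can be dropped.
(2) The amplitude on |10> is sqrt(sqrt(2) + 2)*sin(pi/16)/2.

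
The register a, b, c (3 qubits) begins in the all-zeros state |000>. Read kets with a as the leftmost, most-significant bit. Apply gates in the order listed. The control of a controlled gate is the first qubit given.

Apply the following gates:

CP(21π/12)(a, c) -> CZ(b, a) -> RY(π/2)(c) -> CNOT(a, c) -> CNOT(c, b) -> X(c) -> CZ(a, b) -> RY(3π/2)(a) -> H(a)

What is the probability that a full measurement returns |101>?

The probability of measuring |101> is 1/2.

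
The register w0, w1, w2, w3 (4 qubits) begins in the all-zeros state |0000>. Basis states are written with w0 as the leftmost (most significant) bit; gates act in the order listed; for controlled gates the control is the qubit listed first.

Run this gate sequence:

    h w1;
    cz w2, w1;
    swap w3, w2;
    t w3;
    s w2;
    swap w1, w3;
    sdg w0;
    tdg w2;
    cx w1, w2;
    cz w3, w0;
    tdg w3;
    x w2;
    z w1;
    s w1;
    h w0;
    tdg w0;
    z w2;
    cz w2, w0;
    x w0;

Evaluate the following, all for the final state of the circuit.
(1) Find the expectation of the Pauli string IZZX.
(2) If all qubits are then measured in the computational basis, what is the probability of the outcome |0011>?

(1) The expectation value of IZZX is -sqrt(2)/2.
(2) A full measurement returns |0011> with probability 1/4.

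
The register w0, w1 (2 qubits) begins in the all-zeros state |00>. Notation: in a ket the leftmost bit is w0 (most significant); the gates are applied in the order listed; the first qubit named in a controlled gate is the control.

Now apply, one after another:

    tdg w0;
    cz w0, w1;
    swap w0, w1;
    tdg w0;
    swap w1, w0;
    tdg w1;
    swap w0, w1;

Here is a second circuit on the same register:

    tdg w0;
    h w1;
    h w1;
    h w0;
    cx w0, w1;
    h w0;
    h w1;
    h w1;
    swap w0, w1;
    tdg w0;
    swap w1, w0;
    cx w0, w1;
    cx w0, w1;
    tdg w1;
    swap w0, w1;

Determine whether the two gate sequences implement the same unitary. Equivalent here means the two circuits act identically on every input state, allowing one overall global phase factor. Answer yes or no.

No — the two circuits implement different unitaries, even allowing a global phase.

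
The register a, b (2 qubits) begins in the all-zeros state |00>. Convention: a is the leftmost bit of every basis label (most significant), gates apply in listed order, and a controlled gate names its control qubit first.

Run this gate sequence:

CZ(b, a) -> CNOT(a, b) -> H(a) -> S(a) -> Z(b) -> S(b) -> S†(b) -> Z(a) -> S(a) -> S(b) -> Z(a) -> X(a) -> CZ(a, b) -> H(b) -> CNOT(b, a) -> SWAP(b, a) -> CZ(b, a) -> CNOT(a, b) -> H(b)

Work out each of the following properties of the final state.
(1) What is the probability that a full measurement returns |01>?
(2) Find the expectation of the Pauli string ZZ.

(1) Outcome |01> occurs with probability 1/2. Key observation: gates 6-7 undo each other exactly, leaving only the rest of the circuit to track.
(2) The observable ZZ averages to -1.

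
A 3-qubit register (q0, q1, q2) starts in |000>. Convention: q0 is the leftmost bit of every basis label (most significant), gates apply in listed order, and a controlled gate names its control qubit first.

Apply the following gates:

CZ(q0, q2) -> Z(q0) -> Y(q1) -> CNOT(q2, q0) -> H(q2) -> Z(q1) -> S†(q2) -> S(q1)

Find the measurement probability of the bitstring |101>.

Outcome |101> occurs with probability 0.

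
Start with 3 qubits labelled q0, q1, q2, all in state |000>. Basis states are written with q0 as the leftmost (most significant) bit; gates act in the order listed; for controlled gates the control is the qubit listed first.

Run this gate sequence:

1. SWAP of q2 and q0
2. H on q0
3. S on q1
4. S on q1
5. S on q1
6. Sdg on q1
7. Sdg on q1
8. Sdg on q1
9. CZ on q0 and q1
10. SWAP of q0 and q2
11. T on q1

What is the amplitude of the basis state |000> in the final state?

The amplitude on |000> is sqrt(2)/2. Key observation: the block from step 3 through step 8 cancels to the identity and can be dropped.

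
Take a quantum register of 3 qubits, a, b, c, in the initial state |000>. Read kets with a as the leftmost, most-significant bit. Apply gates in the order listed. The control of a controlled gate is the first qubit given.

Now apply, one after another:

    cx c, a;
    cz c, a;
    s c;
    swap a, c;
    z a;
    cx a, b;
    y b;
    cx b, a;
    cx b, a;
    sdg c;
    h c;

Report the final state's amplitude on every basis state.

The resulting statevector has amplitude sqrt(2)*I/2 on |010>, sqrt(2)*I/2 on |011>, and 0 on every other basis state. Key observation: the block from step 8 through step 9 cancels to the identity and can be dropped.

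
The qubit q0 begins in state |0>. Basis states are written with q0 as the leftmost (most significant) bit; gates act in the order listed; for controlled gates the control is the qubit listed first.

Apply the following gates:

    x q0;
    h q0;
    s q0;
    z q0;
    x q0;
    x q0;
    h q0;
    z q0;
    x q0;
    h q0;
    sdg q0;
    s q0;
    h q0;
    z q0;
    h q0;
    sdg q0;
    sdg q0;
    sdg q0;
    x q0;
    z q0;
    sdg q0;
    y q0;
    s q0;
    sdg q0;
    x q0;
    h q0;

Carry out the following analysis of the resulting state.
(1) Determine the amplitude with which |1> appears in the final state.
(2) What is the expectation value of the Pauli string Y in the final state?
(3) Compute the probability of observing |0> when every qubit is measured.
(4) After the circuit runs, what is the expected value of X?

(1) The amplitude on |1> is 1/2 - I/2. Key observation: the block from step 5 through step 6 cancels to the identity and can be dropped.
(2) The observable Y averages to 1.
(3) A full measurement returns |0> with probability 1/2.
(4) In the final state, X has expectation 0.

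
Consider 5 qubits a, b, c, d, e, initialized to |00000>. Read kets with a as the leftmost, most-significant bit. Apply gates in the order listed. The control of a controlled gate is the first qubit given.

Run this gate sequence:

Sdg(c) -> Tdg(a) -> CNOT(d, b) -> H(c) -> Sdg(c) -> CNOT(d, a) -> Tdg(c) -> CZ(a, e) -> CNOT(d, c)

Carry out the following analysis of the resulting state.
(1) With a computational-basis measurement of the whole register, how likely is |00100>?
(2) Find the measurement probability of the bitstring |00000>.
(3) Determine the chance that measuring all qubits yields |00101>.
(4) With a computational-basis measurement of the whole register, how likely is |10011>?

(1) Outcome |00100> occurs with probability 1/2.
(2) A full measurement returns |00000> with probability 1/2.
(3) The probability of measuring |00101> is 0.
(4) Outcome |10011> occurs with probability 0.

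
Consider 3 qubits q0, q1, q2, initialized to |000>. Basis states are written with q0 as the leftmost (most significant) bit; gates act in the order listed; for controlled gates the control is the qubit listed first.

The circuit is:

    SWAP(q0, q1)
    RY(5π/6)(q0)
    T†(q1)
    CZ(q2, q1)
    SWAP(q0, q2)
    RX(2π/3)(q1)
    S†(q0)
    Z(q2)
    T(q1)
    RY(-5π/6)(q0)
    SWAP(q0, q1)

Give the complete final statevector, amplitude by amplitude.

The resulting statevector has amplitude 1/4 - sqrt(3)/8 on |000>, -1/8 on |001>, -1/8 on |010>, sqrt(3)/8 + 1/4 on |011>, (3 - 2*sqrt(3))*exp(3*I*pi/4)/8 on |100>, sqrt(3)*exp(3*I*pi/4)/8 on |101>, sqrt(3)*exp(3*I*pi/4)/8 on |110>, (-2*sqrt(3) - 3)*exp(3*I*pi/4)/8 on |111>.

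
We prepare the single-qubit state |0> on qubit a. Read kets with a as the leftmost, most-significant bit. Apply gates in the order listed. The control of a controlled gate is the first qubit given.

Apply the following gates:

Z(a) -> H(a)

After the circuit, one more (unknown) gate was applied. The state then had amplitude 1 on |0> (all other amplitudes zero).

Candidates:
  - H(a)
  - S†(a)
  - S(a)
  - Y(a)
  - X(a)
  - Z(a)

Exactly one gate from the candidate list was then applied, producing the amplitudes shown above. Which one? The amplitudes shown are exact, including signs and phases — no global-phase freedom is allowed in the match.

The applied gate was H(a).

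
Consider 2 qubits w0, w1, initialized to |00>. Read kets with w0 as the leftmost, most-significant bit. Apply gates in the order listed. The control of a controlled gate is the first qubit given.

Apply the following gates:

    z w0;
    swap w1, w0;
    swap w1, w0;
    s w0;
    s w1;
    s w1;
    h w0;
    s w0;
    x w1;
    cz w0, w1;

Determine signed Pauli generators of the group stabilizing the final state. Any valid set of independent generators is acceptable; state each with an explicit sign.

The final state is stabilized by the group generated by -YI, -IZ; other independent generating sets are equally valid.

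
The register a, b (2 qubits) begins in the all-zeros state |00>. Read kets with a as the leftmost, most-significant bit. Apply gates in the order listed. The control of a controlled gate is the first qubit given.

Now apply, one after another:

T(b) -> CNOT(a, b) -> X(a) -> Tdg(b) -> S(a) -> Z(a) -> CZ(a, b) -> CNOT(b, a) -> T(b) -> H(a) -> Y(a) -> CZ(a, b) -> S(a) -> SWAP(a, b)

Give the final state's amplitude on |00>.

The amplitude on |00> is sqrt(2)/2.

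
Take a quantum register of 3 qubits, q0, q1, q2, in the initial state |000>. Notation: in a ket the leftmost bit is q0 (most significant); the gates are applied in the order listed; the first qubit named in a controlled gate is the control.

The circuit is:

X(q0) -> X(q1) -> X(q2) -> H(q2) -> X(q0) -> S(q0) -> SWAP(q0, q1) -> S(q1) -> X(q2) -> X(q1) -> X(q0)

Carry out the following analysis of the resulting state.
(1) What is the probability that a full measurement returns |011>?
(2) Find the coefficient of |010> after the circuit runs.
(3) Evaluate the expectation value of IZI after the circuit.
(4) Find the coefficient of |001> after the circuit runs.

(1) The probability of measuring |011> is 1/2.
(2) |010> carries amplitude -sqrt(2)/2 in the final state.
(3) In the final state, IZI has expectation -1.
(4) The final state's coefficient on |001> equals 0.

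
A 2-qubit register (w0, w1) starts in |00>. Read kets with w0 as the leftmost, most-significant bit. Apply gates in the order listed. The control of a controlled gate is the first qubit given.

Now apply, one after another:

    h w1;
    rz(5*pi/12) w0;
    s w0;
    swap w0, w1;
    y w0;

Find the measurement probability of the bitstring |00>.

A full measurement returns |00> with probability 1/2.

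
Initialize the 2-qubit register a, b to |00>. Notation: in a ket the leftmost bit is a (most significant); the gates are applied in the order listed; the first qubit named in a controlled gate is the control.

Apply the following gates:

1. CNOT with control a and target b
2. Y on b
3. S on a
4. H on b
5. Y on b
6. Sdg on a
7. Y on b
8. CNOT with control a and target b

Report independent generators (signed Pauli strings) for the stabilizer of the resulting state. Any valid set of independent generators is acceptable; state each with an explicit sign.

The final state is stabilized by the group generated by -IX, +ZI; other independent generating sets are equally valid.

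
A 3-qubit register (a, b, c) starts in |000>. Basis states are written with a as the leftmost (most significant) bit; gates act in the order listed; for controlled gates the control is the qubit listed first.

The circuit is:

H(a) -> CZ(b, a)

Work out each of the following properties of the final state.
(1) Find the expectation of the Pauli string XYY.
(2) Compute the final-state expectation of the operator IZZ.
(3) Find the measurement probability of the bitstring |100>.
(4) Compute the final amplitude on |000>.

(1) In the final state, XYY has expectation 0.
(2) The expectation value of IZZ is 1.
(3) A full measurement returns |100> with probability 1/2.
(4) |000> carries amplitude sqrt(2)/2 in the final state.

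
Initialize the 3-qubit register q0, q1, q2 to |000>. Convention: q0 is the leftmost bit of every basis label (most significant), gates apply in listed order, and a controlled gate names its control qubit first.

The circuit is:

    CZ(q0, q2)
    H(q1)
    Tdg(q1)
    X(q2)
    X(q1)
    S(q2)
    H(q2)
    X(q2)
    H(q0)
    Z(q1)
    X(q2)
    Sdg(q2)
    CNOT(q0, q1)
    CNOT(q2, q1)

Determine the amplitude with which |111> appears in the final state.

The final state's coefficient on |111> equals sqrt(2)/4.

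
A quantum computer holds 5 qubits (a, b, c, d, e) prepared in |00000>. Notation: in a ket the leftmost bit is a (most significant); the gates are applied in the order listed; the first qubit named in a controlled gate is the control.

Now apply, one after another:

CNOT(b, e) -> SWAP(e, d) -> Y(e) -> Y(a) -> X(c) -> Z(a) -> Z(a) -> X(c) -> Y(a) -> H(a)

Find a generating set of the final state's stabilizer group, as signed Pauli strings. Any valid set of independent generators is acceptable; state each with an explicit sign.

One valid set of independent stabilizer generators is +XIIII, +IZIII, +IIZII, +IIIZI, -IIIIZ (any independent generating set of the same group is equally correct). Key observation: the block from step 4 through step 9 cancels to the identity and can be dropped.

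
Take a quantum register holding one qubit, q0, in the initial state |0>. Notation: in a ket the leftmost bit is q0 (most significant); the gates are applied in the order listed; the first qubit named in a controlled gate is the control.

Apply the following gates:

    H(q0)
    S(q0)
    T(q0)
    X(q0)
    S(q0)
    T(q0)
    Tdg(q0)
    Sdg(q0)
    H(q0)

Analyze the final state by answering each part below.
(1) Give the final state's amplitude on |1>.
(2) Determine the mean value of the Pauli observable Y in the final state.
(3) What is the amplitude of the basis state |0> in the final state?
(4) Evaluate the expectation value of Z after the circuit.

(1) |1> carries amplitude -1/2 + exp(3*I*pi/4)/2 in the final state.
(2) The observable Y averages to sqrt(2)/2.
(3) The final state's coefficient on |0> equals 1/2 + exp(3*I*pi/4)/2.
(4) The expectation value of Z is -sqrt(2)/2.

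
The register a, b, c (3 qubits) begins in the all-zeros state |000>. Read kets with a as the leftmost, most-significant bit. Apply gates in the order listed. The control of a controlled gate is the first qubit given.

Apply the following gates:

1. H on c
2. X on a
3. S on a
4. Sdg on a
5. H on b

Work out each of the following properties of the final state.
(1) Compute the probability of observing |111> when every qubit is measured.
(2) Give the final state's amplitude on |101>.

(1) A full measurement returns |111> with probability 1/4. Key observation: steps 3-4 multiply out to the identity, so the circuit reduces to the remaining gates.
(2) The final state's coefficient on |101> equals 1/2.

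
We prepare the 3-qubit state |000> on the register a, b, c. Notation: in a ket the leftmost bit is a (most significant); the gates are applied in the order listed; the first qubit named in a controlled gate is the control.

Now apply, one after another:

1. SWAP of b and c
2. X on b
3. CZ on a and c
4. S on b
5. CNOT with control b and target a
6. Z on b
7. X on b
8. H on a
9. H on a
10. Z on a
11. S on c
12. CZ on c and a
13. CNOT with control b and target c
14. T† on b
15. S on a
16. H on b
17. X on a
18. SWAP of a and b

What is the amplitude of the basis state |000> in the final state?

|000> carries amplitude -sqrt(2)/2 in the final state.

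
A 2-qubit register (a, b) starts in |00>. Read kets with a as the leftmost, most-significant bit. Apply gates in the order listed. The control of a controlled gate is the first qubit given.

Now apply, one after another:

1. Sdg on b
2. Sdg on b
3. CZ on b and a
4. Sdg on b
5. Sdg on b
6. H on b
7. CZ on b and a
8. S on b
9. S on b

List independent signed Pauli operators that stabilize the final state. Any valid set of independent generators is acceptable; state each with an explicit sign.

The stabilizer group can be generated by -IX, +ZI, among other valid generating sets.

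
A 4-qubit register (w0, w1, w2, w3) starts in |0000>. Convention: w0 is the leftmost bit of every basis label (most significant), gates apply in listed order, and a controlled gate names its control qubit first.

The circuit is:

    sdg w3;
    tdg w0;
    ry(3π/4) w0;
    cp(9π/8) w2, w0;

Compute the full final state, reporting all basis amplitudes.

After the circuit, the state carries amplitude sqrt(2 - sqrt(2))/2 on |0000>, sqrt(sqrt(2) + 2)/2 on |1000>, and 0 on every other basis state.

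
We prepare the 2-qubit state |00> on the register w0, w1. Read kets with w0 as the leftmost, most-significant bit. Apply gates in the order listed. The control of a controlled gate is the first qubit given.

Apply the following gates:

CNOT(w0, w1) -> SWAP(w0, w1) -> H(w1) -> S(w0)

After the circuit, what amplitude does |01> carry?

The final state's coefficient on |01> equals sqrt(2)/2.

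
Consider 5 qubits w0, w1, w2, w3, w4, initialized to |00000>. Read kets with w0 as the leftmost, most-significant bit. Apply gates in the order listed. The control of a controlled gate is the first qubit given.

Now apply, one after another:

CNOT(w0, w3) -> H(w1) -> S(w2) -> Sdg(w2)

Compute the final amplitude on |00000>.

|00000> carries amplitude sqrt(2)/2 in the final state. Key observation: gates 3-4 undo each other exactly, leaving only the rest of the circuit to track.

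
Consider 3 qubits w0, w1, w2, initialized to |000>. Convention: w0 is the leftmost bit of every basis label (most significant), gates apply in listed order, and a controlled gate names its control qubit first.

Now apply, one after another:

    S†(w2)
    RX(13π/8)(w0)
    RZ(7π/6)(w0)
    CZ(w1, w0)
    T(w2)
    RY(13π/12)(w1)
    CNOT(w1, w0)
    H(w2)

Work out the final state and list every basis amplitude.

The resulting statevector has amplitude sqrt(2)*sqrt(sqrt(2)/4 + 1/2)*exp(-7*I*pi/12)*cos(3*pi/16)/4 - sqrt(6)*sqrt(1/2 - sqrt(2)/4)*exp(-7*I*pi/12)*cos(3*pi/16)/4 on |000>, sqrt(2)*sqrt(sqrt(2)/4 + 1/2)*exp(-7*I*pi/12)*cos(3*pi/16)/4 - sqrt(6)*sqrt(1/2 - sqrt(2)/4)*exp(-7*I*pi/12)*cos(3*pi/16)/4 on |001>, -sqrt(2)*I*sqrt(1/2 - sqrt(2)/4)*exp(7*I*pi/12)*sin(3*pi/16)/4 - sqrt(6)*I*sqrt(sqrt(2)/4 + 1/2)*exp(7*I*pi/12)*sin(3*pi/16)/4 on |010>, -sqrt(2)*I*sqrt(1/2 - sqrt(2)/4)*exp(7*I*pi/12)*sin(3*pi/16)/4 - sqrt(6)*I*sqrt(sqrt(2)/4 + 1/2)*exp(7*I*pi/12)*sin(3*pi/16)/4 on |011>, sqrt(2)*I*sqrt(sqrt(2)/4 + 1/2)*exp(7*I*pi/12)*sin(3*pi/16)/4 - sqrt(6)*I*sqrt(1/2 - sqrt(2)/4)*exp(7*I*pi/12)*sin(3*pi/16)/4 on |100>, sqrt(2)*I*sqrt(sqrt(2)/4 + 1/2)*exp(7*I*pi/12)*sin(3*pi/16)/4 - sqrt(6)*I*sqrt(1/2 - sqrt(2)/4)*exp(7*I*pi/12)*sin(3*pi/16)/4 on |101>, -sqrt(2)*sqrt(1/2 - sqrt(2)/4)*exp(-7*I*pi/12)*cos(3*pi/16)/4 - sqrt(6)*sqrt(sqrt(2)/4 + 1/2)*exp(-7*I*pi/12)*cos(3*pi/16)/4 on |110>, -sqrt(2)*sqrt(1/2 - sqrt(2)/4)*exp(-7*I*pi/12)*cos(3*pi/16)/4 - sqrt(6)*sqrt(sqrt(2)/4 + 1/2)*exp(-7*I*pi/12)*cos(3*pi/16)/4 on |111>.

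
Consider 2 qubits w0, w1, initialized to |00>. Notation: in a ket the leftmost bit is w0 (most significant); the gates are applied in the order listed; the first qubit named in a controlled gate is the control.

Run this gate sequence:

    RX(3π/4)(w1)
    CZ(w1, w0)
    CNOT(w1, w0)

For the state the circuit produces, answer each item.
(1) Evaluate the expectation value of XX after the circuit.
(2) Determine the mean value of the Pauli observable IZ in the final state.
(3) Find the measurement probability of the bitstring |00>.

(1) In the final state, XX has expectation 0.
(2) In the final state, IZ has expectation -sqrt(2)/2.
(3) Outcome |00> occurs with probability 1/2 - sqrt(2)/4.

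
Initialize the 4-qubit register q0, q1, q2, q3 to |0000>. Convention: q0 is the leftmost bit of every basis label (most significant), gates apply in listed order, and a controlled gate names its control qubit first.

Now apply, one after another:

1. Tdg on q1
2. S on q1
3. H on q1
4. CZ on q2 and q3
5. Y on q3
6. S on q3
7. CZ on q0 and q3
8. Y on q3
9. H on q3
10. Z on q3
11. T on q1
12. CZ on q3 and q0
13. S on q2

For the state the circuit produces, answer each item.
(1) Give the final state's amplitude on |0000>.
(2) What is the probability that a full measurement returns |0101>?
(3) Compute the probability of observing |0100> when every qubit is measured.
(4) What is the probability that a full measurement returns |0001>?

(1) The amplitude on |0000> is I/2.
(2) The probability of measuring |0101> is 1/4.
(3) Outcome |0100> occurs with probability 1/4.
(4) The probability of measuring |0001> is 1/4.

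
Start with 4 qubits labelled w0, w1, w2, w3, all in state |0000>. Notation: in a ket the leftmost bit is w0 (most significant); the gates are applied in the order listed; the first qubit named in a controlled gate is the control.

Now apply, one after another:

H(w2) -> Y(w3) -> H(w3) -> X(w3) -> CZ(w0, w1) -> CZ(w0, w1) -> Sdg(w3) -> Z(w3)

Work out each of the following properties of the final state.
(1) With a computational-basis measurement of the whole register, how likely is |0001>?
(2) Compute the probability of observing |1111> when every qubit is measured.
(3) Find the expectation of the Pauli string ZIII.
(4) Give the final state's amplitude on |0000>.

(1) Outcome |0001> occurs with probability 1/4.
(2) The probability of measuring |1111> is 0.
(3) In the final state, ZIII has expectation 1.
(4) The amplitude on |0000> is -I/2.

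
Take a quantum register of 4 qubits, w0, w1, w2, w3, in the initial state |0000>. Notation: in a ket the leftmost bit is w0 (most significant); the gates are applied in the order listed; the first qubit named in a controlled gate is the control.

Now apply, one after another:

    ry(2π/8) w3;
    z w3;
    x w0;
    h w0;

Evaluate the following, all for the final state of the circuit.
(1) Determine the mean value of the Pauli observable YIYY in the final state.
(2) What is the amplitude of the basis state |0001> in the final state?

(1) In the final state, YIYY has expectation 0.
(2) The final state's coefficient on |0001> equals -sqrt(4 - 2*sqrt(2))/4.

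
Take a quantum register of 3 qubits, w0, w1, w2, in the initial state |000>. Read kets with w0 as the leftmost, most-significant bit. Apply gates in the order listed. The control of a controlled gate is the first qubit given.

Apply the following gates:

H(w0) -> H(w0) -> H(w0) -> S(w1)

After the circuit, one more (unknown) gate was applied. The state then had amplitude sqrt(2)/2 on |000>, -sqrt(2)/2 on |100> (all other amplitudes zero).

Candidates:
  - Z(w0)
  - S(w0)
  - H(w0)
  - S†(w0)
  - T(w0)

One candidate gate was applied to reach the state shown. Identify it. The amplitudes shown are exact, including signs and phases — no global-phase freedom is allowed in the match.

The applied gate was Z(w0). Key observation: gates 1-2 undo each other exactly, leaving only the rest of the circuit to track.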